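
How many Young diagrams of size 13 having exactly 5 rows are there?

Enumerating:
9, 1, 1, 1, 1
8, 2, 1, 1, 1
7, 3, 1, 1, 1
7, 2, 2, 1, 1
6, 4, 1, 1, 1
6, 3, 2, 1, 1
6, 2, 2, 2, 1
5, 5, 1, 1, 1
5, 4, 2, 1, 1
5, 3, 3, 1, 1
5, 3, 2, 2, 1
5, 2, 2, 2, 2
4, 4, 3, 1, 1
4, 4, 2, 2, 1
4, 3, 3, 2, 1
4, 3, 2, 2, 2
3, 3, 3, 3, 1
3, 3, 3, 2, 2
Counting gives 18.

18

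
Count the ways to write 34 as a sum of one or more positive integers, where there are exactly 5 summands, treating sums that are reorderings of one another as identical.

Systematic enumeration (by largest part, then next-largest, …) yields 603.

603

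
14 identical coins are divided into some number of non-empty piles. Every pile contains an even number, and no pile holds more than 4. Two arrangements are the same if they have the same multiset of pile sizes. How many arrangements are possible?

4

They are:
4, 4, 4, 2
4, 4, 2, 2, 2
4, 2, 2, 2, 2, 2
2, 2, 2, 2, 2, 2, 2
Counting gives 4.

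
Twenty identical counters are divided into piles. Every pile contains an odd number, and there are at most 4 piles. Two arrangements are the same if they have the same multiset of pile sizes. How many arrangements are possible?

They are:
1+19
3+17
1+1+1+17
5+15
1+1+3+15
7+13
1+1+5+13
1+3+3+13
9+11
1+1+7+11
1+3+5+11
3+3+3+11
1+1+9+9
1+3+7+9
1+5+5+9
3+3+5+9
1+5+7+7
3+3+7+7
3+5+5+7
5+5+5+5

20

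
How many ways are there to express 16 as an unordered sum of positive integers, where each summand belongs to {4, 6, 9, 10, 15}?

3

They are:
10+6
6+6+4
4+4+4+4
That's 3 in total.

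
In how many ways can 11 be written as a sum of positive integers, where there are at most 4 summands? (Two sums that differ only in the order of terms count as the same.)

27

A partial list (first 12 by largest part):
11
1,10
2,9
1,1,9
3,8
1,2,8
1,1,1,8
4,7
1,3,7
2,2,7
1,1,2,7
5,6
…and 15 more, for 27 total.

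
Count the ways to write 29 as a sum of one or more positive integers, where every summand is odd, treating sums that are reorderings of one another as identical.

256

Direct enumeration gives 256 partitions.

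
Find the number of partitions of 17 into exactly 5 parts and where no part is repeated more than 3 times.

43

A partial list (first 12 by largest part):
12 + 2 + 1 + 1 + 1
11 + 3 + 1 + 1 + 1
11 + 2 + 2 + 1 + 1
10 + 4 + 1 + 1 + 1
10 + 3 + 2 + 1 + 1
10 + 2 + 2 + 2 + 1
9 + 5 + 1 + 1 + 1
9 + 4 + 2 + 1 + 1
9 + 3 + 3 + 1 + 1
9 + 3 + 2 + 2 + 1
8 + 6 + 1 + 1 + 1
8 + 5 + 2 + 1 + 1
…and 31 more, for 43 total.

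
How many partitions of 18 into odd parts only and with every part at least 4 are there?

They are:
13, 5
11, 7
9, 9

3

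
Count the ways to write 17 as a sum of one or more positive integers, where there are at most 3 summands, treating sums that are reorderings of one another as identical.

A partial list (first 12 by largest part):
17
16,1
15,2
15,1,1
14,3
14,2,1
13,4
13,3,1
13,2,2
12,5
12,4,1
12,3,2
…and 21 more, for 33 total.

33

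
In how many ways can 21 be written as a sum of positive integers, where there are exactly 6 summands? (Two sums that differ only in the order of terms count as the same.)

110

A full systematic count gives 110.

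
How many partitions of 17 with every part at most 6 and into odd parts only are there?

15

The partitions of 17 that satisfy the conditions:
5, 5, 5, 1, 1
5, 5, 3, 3, 1
5, 5, 3, 1, 1, 1, 1
5, 5, 1, 1, 1, 1, 1, 1, 1
5, 3, 3, 3, 3
5, 3, 3, 3, 1, 1, 1
5, 3, 3, 1, 1, 1, 1, 1, 1
5, 3, 1, 1, 1, 1, 1, 1, 1, 1, 1
5, 1, 1, 1, 1, 1, 1, 1, 1, 1, 1, 1, 1
3, 3, 3, 3, 3, 1, 1
3, 3, 3, 3, 1, 1, 1, 1, 1
3, 3, 3, 1, 1, 1, 1, 1, 1, 1, 1
3, 3, 1, 1, 1, 1, 1, 1, 1, 1, 1, 1, 1
3, 1, 1, 1, 1, 1, 1, 1, 1, 1, 1, 1, 1, 1, 1
1, 1, 1, 1, 1, 1, 1, 1, 1, 1, 1, 1, 1, 1, 1, 1, 1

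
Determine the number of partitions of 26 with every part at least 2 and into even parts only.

Counting exhaustively, 101 partitions satisfy the conditions.

101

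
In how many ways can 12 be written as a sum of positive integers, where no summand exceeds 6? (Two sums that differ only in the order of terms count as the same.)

A partial list (first 12 by largest part):
6+6
6+5+1
6+4+2
6+4+1+1
6+3+3
6+3+2+1
6+3+1+1+1
6+2+2+2
6+2+2+1+1
6+2+1+1+1+1
6+1+1+1+1+1+1
5+5+2
…and 46 more, for 58 total.

58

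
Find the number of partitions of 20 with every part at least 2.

There are 137 such partitions.

137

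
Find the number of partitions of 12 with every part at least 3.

Enumerating:
12
9 + 3
8 + 4
7 + 5
6 + 6
6 + 3 + 3
5 + 4 + 3
4 + 4 + 4
3 + 3 + 3 + 3
Counting gives 9.

9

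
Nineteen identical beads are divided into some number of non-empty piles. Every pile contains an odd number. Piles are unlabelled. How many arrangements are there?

54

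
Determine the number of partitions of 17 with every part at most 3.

33

A partial list (first 12 by largest part):
3, 3, 3, 3, 3, 2
3, 3, 3, 3, 3, 1, 1
3, 3, 3, 3, 2, 2, 1
3, 3, 3, 3, 2, 1, 1, 1
3, 3, 3, 3, 1, 1, 1, 1, 1
3, 3, 3, 2, 2, 2, 2
3, 3, 3, 2, 2, 2, 1, 1
3, 3, 3, 2, 2, 1, 1, 1, 1
3, 3, 3, 2, 1, 1, 1, 1, 1, 1
3, 3, 3, 1, 1, 1, 1, 1, 1, 1, 1
3, 3, 2, 2, 2, 2, 2, 1
3, 3, 2, 2, 2, 2, 1, 1, 1
…and 21 more, for 33 total.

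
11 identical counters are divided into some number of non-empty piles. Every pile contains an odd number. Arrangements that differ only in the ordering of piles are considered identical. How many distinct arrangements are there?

12

Enumerating:
11
1, 1, 9
1, 3, 7
1, 1, 1, 1, 7
1, 5, 5
3, 3, 5
1, 1, 1, 3, 5
1, 1, 1, 1, 1, 1, 5
1, 1, 3, 3, 3
1, 1, 1, 1, 1, 3, 3
1, 1, 1, 1, 1, 1, 1, 1, 3
1, 1, 1, 1, 1, 1, 1, 1, 1, 1, 1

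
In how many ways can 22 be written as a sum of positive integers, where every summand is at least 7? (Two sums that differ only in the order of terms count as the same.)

7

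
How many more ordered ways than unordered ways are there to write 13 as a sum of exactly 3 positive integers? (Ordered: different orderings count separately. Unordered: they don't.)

Ordered (compositions into 3 parts): C(12,2) = 66.
Unordered (partitions into 3 parts): 14.
Difference: 66 − 14 = 52.

52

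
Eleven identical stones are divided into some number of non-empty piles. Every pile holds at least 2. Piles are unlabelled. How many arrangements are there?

Listing the qualifying partitions of 11:
11
9,2
8,3
7,4
7,2,2
6,5
6,3,2
5,4,2
5,3,3
5,2,2,2
4,4,3
4,3,2,2
3,3,3,2
3,2,2,2,2
That's 14 in total.

14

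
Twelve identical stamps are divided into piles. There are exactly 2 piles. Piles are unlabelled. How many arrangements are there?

The partitions of 12 that satisfy the conditions:
11 + 1
10 + 2
9 + 3
8 + 4
7 + 5
6 + 6

6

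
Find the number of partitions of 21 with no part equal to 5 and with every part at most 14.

A full systematic count gives 533.

533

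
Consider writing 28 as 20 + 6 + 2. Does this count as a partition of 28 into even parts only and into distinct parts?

Yes

The parts sum to 28, and the condition 'every summand is even' holds; the condition 'all summands are distinct' holds.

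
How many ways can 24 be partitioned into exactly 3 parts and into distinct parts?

37

There are too many to list fully; the first 12 (by largest part) are:
21,2,1
20,3,1
19,4,1
19,3,2
18,5,1
18,4,2
17,6,1
17,5,2
17,4,3
16,7,1
16,6,2
16,5,3
…and 25 more, for 37 total.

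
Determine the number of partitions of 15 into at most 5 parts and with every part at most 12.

Counting exhaustively, 80 partitions satisfy the conditions.

80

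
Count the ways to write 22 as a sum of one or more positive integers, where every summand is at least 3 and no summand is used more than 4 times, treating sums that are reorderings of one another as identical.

71

Systematic enumeration (by largest part, then next-largest, …) yields 71.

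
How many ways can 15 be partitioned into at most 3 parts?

A partial list (first 12 by largest part):
15
1, 14
2, 13
1, 1, 13
3, 12
1, 2, 12
4, 11
1, 3, 11
2, 2, 11
5, 10
1, 4, 10
2, 3, 10
…and 15 more, for 27 total.

27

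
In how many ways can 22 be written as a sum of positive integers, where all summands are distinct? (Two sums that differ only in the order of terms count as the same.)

Direct enumeration gives 89 partitions.

89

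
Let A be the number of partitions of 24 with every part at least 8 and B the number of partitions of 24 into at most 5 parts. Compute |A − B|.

326

Partitions of 24 with every part at least 8: 7.
Partitions of 24 into at most 5 parts: 333.
|7 − 333| = 326.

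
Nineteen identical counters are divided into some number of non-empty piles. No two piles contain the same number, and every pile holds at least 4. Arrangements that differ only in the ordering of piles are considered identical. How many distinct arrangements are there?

11

They are:
19
15+4
14+5
13+6
12+7
11+8
10+9
10+5+4
9+6+4
8+7+4
8+6+5
Counting gives 11.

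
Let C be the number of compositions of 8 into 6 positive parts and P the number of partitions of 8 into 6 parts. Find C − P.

Compositions: C(7,5) = 21.
Partitions of 8 into exactly 6 parts: 2.
Difference: 21 − 2 = 19.

19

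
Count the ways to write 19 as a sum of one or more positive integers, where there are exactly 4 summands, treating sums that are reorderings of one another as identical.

54

A partial list (first 12 by largest part):
1+1+1+16
1+1+2+15
1+1+3+14
1+2+2+14
1+1+4+13
1+2+3+13
2+2+2+13
1+1+5+12
1+2+4+12
1+3+3+12
2+2+3+12
1+1+6+11
…and 42 more, for 54 total.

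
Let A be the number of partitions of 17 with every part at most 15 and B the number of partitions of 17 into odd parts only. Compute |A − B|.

257

Partitions of 17 with every part at most 15: 295.
Partitions of 17 into odd parts only: 38.
|295 − 38| = 257.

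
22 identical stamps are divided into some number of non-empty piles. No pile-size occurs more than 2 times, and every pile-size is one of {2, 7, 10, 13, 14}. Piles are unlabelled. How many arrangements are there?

2

Enumerating:
13,7,2
10,10,2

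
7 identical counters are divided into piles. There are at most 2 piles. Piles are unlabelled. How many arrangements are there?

4

They are:
7
1, 6
2, 5
3, 4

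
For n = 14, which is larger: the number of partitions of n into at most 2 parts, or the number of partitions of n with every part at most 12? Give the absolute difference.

Partitions of 14 into at most 2 parts: 8.
Partitions of 14 with every part at most 12: 133.
|8 − 133| = 125.

125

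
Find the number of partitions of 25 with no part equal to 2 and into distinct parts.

82

Systematic enumeration (by largest part, then next-largest, …) yields 82.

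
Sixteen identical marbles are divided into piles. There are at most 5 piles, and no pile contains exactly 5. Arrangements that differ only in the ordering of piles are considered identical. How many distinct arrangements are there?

Systematic enumeration (by largest part, then next-largest, …) yields 74.

74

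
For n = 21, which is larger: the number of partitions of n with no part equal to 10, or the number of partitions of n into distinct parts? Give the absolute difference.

Partitions of 21 with no part equal to 10: 736.
Partitions of 21 into distinct parts: 76.
|736 − 76| = 660.

660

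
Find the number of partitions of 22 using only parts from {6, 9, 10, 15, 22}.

2

They are:
22
10 + 6 + 6
Counting gives 2.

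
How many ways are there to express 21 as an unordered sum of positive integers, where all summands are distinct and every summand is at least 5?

10

The partitions of 21 that satisfy the conditions:
21
5, 16
6, 15
7, 14
8, 13
9, 12
10, 11
5, 6, 10
5, 7, 9
6, 7, 8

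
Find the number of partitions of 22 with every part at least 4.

34

A partial list (first 12 by largest part):
22
4+18
5+17
6+16
7+15
8+14
4+4+14
9+13
4+5+13
10+12
4+6+12
5+5+12
…and 22 more, for 34 total.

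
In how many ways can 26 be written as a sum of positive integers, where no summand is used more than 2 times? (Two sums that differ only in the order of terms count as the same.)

Direct enumeration gives 617 partitions.

617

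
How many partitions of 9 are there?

There are too many to list fully; the first 12 (by largest part) are:
9
8,1
7,2
7,1,1
6,3
6,2,1
6,1,1,1
5,4
5,3,1
5,2,2
5,2,1,1
5,1,1,1,1
…and 18 more, for 30 total.

30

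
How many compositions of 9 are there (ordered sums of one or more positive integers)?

There are 8 gaps and each independently is a cut or not, giving 2^8 = 256.

256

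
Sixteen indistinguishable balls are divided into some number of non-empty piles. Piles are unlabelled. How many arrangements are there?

Direct enumeration gives 231 partitions.

231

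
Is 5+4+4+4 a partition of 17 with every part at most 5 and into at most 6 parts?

Yes

The parts sum to 17, and the condition 'no summand exceeds 5' holds; the condition 'there are at most 6 summands' holds.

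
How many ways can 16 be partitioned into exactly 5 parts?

37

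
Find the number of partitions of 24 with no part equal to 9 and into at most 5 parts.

279

Counting exhaustively, 279 partitions satisfy the conditions.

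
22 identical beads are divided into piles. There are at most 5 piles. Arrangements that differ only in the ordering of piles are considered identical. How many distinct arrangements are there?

Enumerating by decreasing first part gives 255 partitions in all.

255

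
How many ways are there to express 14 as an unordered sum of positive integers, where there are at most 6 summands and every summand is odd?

15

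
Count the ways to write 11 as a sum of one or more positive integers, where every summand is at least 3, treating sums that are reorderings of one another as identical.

They are:
11
3 + 8
4 + 7
5 + 6
3 + 3 + 5
3 + 4 + 4
Counting gives 6.

6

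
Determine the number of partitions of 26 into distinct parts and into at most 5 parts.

158

Systematic enumeration (by largest part, then next-largest, …) yields 158.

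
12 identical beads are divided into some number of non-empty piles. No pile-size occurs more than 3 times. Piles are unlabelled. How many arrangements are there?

50

A partial list (first 12 by largest part):
12
11,1
10,2
10,1,1
9,3
9,2,1
9,1,1,1
8,4
8,3,1
8,2,2
8,2,1,1
7,5
…and 38 more, for 50 total.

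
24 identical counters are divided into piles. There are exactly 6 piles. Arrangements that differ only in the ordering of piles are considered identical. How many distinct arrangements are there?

Enumerating by decreasing first part gives 199 partitions in all.

199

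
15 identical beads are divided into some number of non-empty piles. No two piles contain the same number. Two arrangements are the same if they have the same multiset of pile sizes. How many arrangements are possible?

27

There are too many to list fully; the first 12 (by largest part) are:
15
14, 1
13, 2
12, 3
12, 2, 1
11, 4
11, 3, 1
10, 5
10, 4, 1
10, 3, 2
9, 6
9, 5, 1
…and 15 more, for 27 total.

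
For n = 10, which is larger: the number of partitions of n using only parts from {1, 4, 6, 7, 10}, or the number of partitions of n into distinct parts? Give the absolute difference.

3

Partitions of 10 using only parts from {1, 4, 6, 7, 10}: 7.
Partitions of 10 into distinct parts: 10.
|7 − 10| = 3.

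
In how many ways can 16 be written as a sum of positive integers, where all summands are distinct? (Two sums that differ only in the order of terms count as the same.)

32

There are too many to list fully; the first 12 (by largest part) are:
16
15+1
14+2
13+3
13+2+1
12+4
12+3+1
11+5
11+4+1
11+3+2
10+6
10+5+1
…and 20 more, for 32 total.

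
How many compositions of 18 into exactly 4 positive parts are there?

680

A composition of 18 into 4 positive parts is chosen by placing 3 dividers among the 17 gaps between 18 units: C(17,3) = 680.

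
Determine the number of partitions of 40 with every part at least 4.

688

There are 688 such partitions.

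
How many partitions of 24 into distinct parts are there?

122

A full systematic count gives 122.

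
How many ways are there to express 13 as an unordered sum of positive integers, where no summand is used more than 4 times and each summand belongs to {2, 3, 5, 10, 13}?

6

Listing the qualifying partitions of 13:
13
10 + 3
5 + 5 + 3
5 + 3 + 3 + 2
5 + 2 + 2 + 2 + 2
3 + 3 + 3 + 2 + 2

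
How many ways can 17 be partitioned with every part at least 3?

25

They are:
17
3+14
4+13
5+12
6+11
3+3+11
7+10
3+4+10
8+9
3+5+9
4+4+9
3+6+8
4+5+8
3+3+3+8
3+7+7
4+6+7
5+5+7
3+3+4+7
5+6+6
3+3+5+6
3+4+4+6
3+4+5+5
4+4+4+5
3+3+3+3+5
3+3+3+4+4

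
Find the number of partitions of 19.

490

There are 490 such partitions.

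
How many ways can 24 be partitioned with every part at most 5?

There are 333 such partitions.

333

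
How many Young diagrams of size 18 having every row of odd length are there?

A partial list (first 12 by largest part):
17 + 1
15 + 3
15 + 1 + 1 + 1
13 + 5
13 + 3 + 1 + 1
13 + 1 + 1 + 1 + 1 + 1
11 + 7
11 + 5 + 1 + 1
11 + 3 + 3 + 1
11 + 3 + 1 + 1 + 1 + 1
11 + 1 + 1 + 1 + 1 + 1 + 1 + 1
9 + 9
…and 34 more, for 46 total.

46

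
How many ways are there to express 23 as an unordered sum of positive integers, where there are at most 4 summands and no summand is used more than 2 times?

Direct enumeration gives 143 partitions.

143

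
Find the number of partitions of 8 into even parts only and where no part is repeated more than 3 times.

4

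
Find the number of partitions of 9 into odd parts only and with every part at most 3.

Enumerating:
3+3+3
3+3+1+1+1
3+1+1+1+1+1+1
1+1+1+1+1+1+1+1+1
Counting gives 4.

4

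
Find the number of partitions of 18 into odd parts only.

46

A partial list (first 12 by largest part):
17, 1
15, 3
15, 1, 1, 1
13, 5
13, 3, 1, 1
13, 1, 1, 1, 1, 1
11, 7
11, 5, 1, 1
11, 3, 3, 1
11, 3, 1, 1, 1, 1
11, 1, 1, 1, 1, 1, 1, 1
9, 9
…and 34 more, for 46 total.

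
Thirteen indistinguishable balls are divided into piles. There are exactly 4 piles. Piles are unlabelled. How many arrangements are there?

Listing the qualifying partitions of 13:
10 + 1 + 1 + 1
9 + 2 + 1 + 1
8 + 3 + 1 + 1
8 + 2 + 2 + 1
7 + 4 + 1 + 1
7 + 3 + 2 + 1
7 + 2 + 2 + 2
6 + 5 + 1 + 1
6 + 4 + 2 + 1
6 + 3 + 3 + 1
6 + 3 + 2 + 2
5 + 5 + 2 + 1
5 + 4 + 3 + 1
5 + 4 + 2 + 2
5 + 3 + 3 + 2
4 + 4 + 4 + 1
4 + 4 + 3 + 2
4 + 3 + 3 + 3

18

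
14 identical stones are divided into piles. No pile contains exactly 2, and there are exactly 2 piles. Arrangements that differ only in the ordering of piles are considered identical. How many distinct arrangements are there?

Enumerating:
13+1
11+3
10+4
9+5
8+6
7+7
Counting gives 6.

6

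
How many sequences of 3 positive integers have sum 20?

Equivalently, choose which 2 of the 19 gaps become plus signs: C(19,2) = 171.

171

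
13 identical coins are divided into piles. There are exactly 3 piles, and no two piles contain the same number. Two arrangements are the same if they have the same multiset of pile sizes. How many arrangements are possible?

8

They are:
10 + 2 + 1
9 + 3 + 1
8 + 4 + 1
8 + 3 + 2
7 + 5 + 1
7 + 4 + 2
6 + 5 + 2
6 + 4 + 3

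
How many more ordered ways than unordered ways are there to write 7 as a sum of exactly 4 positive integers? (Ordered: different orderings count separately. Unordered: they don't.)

17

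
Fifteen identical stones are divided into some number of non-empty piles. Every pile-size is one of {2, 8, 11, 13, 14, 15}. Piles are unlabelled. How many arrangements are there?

3

The partitions of 15 that satisfy the conditions:
15
13 + 2
11 + 2 + 2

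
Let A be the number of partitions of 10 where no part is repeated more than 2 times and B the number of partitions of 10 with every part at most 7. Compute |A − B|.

16

Partitions of 10 where no part is repeated more than 2 times: 22.
Partitions of 10 with every part at most 7: 38.
|22 − 38| = 16.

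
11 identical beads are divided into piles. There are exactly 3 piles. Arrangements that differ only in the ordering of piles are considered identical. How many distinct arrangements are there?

They are:
9+1+1
8+2+1
7+3+1
7+2+2
6+4+1
6+3+2
5+5+1
5+4+2
5+3+3
4+4+3
That's 10 in total.

10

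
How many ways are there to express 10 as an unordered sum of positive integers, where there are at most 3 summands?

They are:
10
9 + 1
8 + 2
8 + 1 + 1
7 + 3
7 + 2 + 1
6 + 4
6 + 3 + 1
6 + 2 + 2
5 + 5
5 + 4 + 1
5 + 3 + 2
4 + 4 + 2
4 + 3 + 3

14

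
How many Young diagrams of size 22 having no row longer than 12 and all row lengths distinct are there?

A partial list (first 12 by largest part):
12, 10
12, 9, 1
12, 8, 2
12, 7, 3
12, 7, 2, 1
12, 6, 4
12, 6, 3, 1
12, 5, 4, 1
12, 5, 3, 2
12, 4, 3, 2, 1
11, 10, 1
11, 9, 2
…and 44 more, for 56 total.

56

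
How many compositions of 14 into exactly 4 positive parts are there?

A composition of 14 into 4 positive parts is chosen by placing 3 dividers among the 13 gaps between 14 units: C(13,3) = 286.

286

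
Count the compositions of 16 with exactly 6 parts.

3003

Equivalently, choose which 5 of the 15 gaps become plus signs: C(15,5) = 3003.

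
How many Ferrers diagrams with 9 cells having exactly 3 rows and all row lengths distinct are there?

They are:
1 + 2 + 6
1 + 3 + 5
2 + 3 + 4

3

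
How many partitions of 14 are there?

135

There are 135 such partitions.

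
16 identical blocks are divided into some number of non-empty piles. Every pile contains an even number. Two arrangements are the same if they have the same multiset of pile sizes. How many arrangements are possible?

Listing the qualifying partitions of 16:
16
2, 14
4, 12
2, 2, 12
6, 10
2, 4, 10
2, 2, 2, 10
8, 8
2, 6, 8
4, 4, 8
2, 2, 4, 8
2, 2, 2, 2, 8
4, 6, 6
2, 2, 6, 6
2, 4, 4, 6
2, 2, 2, 4, 6
2, 2, 2, 2, 2, 6
4, 4, 4, 4
2, 2, 4, 4, 4
2, 2, 2, 2, 4, 4
2, 2, 2, 2, 2, 2, 4
2, 2, 2, 2, 2, 2, 2, 2
That's 22 in total.

22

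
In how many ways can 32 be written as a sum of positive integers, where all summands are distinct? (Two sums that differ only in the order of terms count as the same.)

390

Direct enumeration gives 390 partitions.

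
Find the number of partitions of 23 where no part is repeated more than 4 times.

Counting exhaustively, 769 partitions satisfy the conditions.

769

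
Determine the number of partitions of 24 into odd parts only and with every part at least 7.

3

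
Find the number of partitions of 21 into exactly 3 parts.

37

A partial list (first 12 by largest part):
19, 1, 1
18, 2, 1
17, 3, 1
17, 2, 2
16, 4, 1
16, 3, 2
15, 5, 1
15, 4, 2
15, 3, 3
14, 6, 1
14, 5, 2
14, 4, 3
…and 25 more, for 37 total.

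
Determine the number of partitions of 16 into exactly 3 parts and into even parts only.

Listing the qualifying partitions of 16:
12, 2, 2
10, 4, 2
8, 6, 2
8, 4, 4
6, 6, 4
That's 5 in total.

5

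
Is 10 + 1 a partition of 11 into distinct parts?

The parts sum to 11, and the condition 'all summands are distinct' holds.

Yes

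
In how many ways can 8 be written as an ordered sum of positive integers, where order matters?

Each of the 7 gaps between 8 units is either a break or not: 2^7 = 128.

128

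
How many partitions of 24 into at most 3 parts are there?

A partial list (first 12 by largest part):
24
1, 23
2, 22
1, 1, 22
3, 21
1, 2, 21
4, 20
1, 3, 20
2, 2, 20
5, 19
1, 4, 19
2, 3, 19
…and 49 more, for 61 total.

61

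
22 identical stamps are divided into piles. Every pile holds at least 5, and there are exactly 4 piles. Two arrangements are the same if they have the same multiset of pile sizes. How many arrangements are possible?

Enumerating:
7, 5, 5, 5
6, 6, 5, 5
That's 2 in total.

2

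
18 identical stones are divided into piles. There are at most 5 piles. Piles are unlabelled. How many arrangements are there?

141

Enumerating by decreasing first part gives 141 partitions in all.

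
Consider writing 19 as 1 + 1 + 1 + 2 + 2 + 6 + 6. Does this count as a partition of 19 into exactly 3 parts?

The parts sum to 19, and the condition 'there are exactly 3 summands' is violated.

No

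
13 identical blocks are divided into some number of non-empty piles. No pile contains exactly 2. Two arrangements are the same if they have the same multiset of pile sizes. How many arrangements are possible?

45

There are too many to list fully; the first 12 (by largest part) are:
13
12+1
11+1+1
10+3
10+1+1+1
9+4
9+3+1
9+1+1+1+1
8+5
8+4+1
8+3+1+1
8+1+1+1+1+1
…and 33 more, for 45 total.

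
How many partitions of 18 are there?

385

Systematic enumeration (by largest part, then next-largest, …) yields 385.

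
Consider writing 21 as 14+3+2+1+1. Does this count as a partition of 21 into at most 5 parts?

Yes

The parts sum to 21, and the condition 'there are at most 5 summands' holds.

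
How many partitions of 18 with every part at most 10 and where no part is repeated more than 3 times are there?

170

Direct enumeration gives 170 partitions.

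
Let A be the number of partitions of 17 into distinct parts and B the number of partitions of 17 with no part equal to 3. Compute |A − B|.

124

Partitions of 17 into distinct parts: 38.
Partitions of 17 with no part equal to 3: 162.
|38 − 162| = 124.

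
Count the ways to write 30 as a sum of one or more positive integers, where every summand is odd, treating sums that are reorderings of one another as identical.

296

Enumerating by decreasing first part gives 296 partitions in all.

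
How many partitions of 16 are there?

A full systematic count gives 231.

231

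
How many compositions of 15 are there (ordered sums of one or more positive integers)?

16384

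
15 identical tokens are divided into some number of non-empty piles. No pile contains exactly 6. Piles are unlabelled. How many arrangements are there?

146

Direct enumeration gives 146 partitions.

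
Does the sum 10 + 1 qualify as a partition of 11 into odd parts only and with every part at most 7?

No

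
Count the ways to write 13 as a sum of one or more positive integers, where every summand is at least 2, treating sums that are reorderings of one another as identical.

They are:
13
2,11
3,10
4,9
2,2,9
5,8
2,3,8
6,7
2,4,7
3,3,7
2,2,2,7
2,5,6
3,4,6
2,2,3,6
3,5,5
4,4,5
2,2,4,5
2,3,3,5
2,2,2,2,5
2,3,4,4
3,3,3,4
2,2,2,3,4
2,2,3,3,3
2,2,2,2,2,3

24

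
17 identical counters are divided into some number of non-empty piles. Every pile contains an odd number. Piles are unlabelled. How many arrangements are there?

38

A partial list (first 12 by largest part):
17
15,1,1
13,3,1
13,1,1,1,1
11,5,1
11,3,3
11,3,1,1,1
11,1,1,1,1,1,1
9,7,1
9,5,3
9,5,1,1,1
9,3,3,1,1
…and 26 more, for 38 total.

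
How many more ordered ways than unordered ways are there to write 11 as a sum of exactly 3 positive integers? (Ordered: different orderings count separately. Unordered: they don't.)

35

Ordered (compositions into 3 parts): C(10,2) = 45.
Partitions of 11 into exactly 3 parts: 10.
Difference: 45 − 10 = 35.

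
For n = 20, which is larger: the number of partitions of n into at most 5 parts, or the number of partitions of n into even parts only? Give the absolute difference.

150

Partitions of 20 into at most 5 parts: 192.
Partitions of 20 into even parts only: 42.
|192 − 42| = 150.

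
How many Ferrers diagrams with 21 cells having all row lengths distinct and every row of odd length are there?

The partitions of 21 that satisfy the conditions:
21
1+3+17
1+5+15
1+7+13
3+5+13
1+9+11
3+7+11
5+7+9

8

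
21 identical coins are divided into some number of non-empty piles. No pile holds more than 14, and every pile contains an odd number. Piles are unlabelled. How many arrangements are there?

68

There are too many to list fully; the first 12 (by largest part) are:
13 + 7 + 1
13 + 5 + 3
13 + 5 + 1 + 1 + 1
13 + 3 + 3 + 1 + 1
13 + 3 + 1 + 1 + 1 + 1 + 1
13 + 1 + 1 + 1 + 1 + 1 + 1 + 1 + 1
11 + 9 + 1
11 + 7 + 3
11 + 7 + 1 + 1 + 1
11 + 5 + 5
11 + 5 + 3 + 1 + 1
11 + 5 + 1 + 1 + 1 + 1 + 1
…and 56 more, for 68 total.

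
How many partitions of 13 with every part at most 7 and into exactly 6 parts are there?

They are:
7, 2, 1, 1, 1, 1
6, 3, 1, 1, 1, 1
6, 2, 2, 1, 1, 1
5, 4, 1, 1, 1, 1
5, 3, 2, 1, 1, 1
5, 2, 2, 2, 1, 1
4, 4, 2, 1, 1, 1
4, 3, 3, 1, 1, 1
4, 3, 2, 2, 1, 1
4, 2, 2, 2, 2, 1
3, 3, 3, 2, 1, 1
3, 3, 2, 2, 2, 1
3, 2, 2, 2, 2, 2
That's 13 in total.

13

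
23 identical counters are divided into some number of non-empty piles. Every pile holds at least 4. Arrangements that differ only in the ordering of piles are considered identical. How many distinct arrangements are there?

39

A partial list (first 12 by largest part):
23
4,19
5,18
6,17
7,16
8,15
4,4,15
9,14
4,5,14
10,13
4,6,13
5,5,13
…and 27 more, for 39 total.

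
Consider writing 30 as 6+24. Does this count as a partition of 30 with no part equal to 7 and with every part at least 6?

The parts sum to 30, and the condition 'no summand equals 7' holds; the condition 'every summand is at least 6' holds.

Yes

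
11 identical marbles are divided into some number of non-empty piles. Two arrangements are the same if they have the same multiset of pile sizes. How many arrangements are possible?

56

A partial list (first 12 by largest part):
11
10, 1
9, 2
9, 1, 1
8, 3
8, 2, 1
8, 1, 1, 1
7, 4
7, 3, 1
7, 2, 2
7, 2, 1, 1
7, 1, 1, 1, 1
…and 44 more, for 56 total.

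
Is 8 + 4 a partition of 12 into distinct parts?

The parts sum to 12, and the condition 'all summands are distinct' holds.

Yes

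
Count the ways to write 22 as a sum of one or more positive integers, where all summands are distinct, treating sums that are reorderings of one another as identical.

Systematic enumeration (by largest part, then next-largest, …) yields 89.

89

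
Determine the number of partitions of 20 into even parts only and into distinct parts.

10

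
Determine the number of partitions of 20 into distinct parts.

64

A partial list (first 12 by largest part):
20
19,1
18,2
17,3
17,2,1
16,4
16,3,1
15,5
15,4,1
15,3,2
14,6
14,5,1
…and 52 more, for 64 total.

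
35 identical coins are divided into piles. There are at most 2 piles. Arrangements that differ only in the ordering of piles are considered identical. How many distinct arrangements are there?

They are:
35
34+1
33+2
32+3
31+4
30+5
29+6
28+7
27+8
26+9
25+10
24+11
23+12
22+13
21+14
20+15
19+16
18+17
That's 18 in total.

18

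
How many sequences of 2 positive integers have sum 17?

Equivalently, choose which 1 of the 16 gaps become plus signs: C(16,1) = 16.

16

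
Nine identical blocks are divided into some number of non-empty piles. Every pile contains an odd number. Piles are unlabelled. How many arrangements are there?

They are:
9
7 + 1 + 1
5 + 3 + 1
5 + 1 + 1 + 1 + 1
3 + 3 + 3
3 + 3 + 1 + 1 + 1
3 + 1 + 1 + 1 + 1 + 1 + 1
1 + 1 + 1 + 1 + 1 + 1 + 1 + 1 + 1
That's 8 in total.

8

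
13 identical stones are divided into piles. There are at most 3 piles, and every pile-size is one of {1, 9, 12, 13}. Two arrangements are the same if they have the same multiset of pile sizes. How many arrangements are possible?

2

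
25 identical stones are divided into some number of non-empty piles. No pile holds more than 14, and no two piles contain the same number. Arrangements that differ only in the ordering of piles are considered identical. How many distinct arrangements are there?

A full systematic count gives 99.

99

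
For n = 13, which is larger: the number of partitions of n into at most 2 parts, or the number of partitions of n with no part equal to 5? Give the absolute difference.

Partitions of 13 into at most 2 parts: 7.
Partitions of 13 with no part equal to 5: 79.
|7 − 79| = 72.

72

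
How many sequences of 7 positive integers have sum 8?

By stars and bars with positive parts, the count is C(7,6) = 7.

7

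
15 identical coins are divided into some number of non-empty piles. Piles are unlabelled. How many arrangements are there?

176

There are 176 such partitions.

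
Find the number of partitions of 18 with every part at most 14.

378

A full systematic count gives 378.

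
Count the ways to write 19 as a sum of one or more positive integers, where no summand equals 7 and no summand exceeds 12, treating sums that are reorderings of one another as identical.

There are 383 such partitions.

383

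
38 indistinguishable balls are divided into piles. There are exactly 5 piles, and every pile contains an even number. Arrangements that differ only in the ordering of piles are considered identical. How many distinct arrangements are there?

A partial list (first 12 by largest part):
30,2,2,2,2
28,4,2,2,2
26,6,2,2,2
26,4,4,2,2
24,8,2,2,2
24,6,4,2,2
24,4,4,4,2
22,10,2,2,2
22,8,4,2,2
22,6,6,2,2
22,6,4,4,2
22,4,4,4,4
…and 58 more, for 70 total.

70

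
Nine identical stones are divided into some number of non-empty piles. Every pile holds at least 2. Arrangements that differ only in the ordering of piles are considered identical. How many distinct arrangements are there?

8

The partitions of 9 that satisfy the conditions:
9
7 + 2
6 + 3
5 + 4
5 + 2 + 2
4 + 3 + 2
3 + 3 + 3
3 + 2 + 2 + 2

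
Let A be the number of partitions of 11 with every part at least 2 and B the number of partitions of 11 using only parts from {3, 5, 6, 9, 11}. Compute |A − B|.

Partitions of 11 with every part at least 2: 14.
Partitions of 11 using only parts from {3, 5, 6, 9, 11}: 3.
|14 − 3| = 11.

11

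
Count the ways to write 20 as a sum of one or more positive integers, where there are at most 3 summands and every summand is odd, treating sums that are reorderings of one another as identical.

They are:
19+1
17+3
15+5
13+7
11+9
That's 5 in total.

5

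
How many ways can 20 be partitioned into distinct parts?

64

There are too many to list fully; the first 12 (by largest part) are:
20
19+1
18+2
17+3
17+2+1
16+4
16+3+1
15+5
15+4+1
15+3+2
14+6
14+5+1
…and 52 more, for 64 total.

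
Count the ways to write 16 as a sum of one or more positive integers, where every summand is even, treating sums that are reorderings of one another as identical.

22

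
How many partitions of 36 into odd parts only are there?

There are 668 such partitions.

668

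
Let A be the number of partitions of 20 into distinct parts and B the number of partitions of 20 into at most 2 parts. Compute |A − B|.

Partitions of 20 into distinct parts: 64.
Partitions of 20 into at most 2 parts: 11.
|64 − 11| = 53.

53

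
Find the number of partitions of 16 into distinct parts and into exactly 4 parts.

9

Listing the qualifying partitions of 16:
10+3+2+1
9+4+2+1
8+5+2+1
8+4+3+1
7+6+2+1
7+5+3+1
7+4+3+2
6+5+4+1
6+5+3+2
That's 9 in total.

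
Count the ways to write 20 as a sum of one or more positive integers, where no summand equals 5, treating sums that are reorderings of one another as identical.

Systematic enumeration (by largest part, then next-largest, …) yields 451.

451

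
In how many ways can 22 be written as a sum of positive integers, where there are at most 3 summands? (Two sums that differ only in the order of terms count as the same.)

52

A partial list (first 12 by largest part):
22
21, 1
20, 2
20, 1, 1
19, 3
19, 2, 1
18, 4
18, 3, 1
18, 2, 2
17, 5
17, 4, 1
17, 3, 2
…and 40 more, for 52 total.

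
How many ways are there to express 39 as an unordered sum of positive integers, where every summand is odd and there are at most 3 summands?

38

There are too many to list fully; the first 12 (by largest part) are:
39
1,1,37
1,3,35
1,5,33
3,3,33
1,7,31
3,5,31
1,9,29
3,7,29
5,5,29
1,11,27
3,9,27
…and 26 more, for 38 total.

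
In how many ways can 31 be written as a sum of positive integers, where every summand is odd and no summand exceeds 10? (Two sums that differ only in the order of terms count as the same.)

151

Direct enumeration gives 151 partitions.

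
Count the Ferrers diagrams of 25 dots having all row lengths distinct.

142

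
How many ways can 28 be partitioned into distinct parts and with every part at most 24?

217

There are 217 such partitions.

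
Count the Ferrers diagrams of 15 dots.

176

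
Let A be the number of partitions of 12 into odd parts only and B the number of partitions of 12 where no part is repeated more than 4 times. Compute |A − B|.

45

Partitions of 12 into odd parts only: 15.
Partitions of 12 where no part is repeated more than 4 times: 60.
|15 − 60| = 45.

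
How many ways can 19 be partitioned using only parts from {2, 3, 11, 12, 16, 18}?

7

The partitions of 19 that satisfy the conditions:
16 + 3
12 + 3 + 2 + 2
11 + 3 + 3 + 2
11 + 2 + 2 + 2 + 2
3 + 3 + 3 + 3 + 3 + 2 + 2
3 + 3 + 3 + 2 + 2 + 2 + 2 + 2
3 + 2 + 2 + 2 + 2 + 2 + 2 + 2 + 2
That's 7 in total.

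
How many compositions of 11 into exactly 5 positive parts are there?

Equivalently, choose which 4 of the 10 gaps become plus signs: C(10,4) = 210.

210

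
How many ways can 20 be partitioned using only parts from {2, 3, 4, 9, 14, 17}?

Enumerating:
17,3
14,4,2
14,3,3
14,2,2,2
9,9,2
9,4,4,3
9,4,3,2,2
9,3,3,3,2
9,3,2,2,2,2
4,4,4,4,4
4,4,4,4,2,2
4,4,4,3,3,2
4,4,4,2,2,2,2
4,4,3,3,3,3
4,4,3,3,2,2,2
4,4,2,2,2,2,2,2
4,3,3,3,3,2,2
4,3,3,2,2,2,2,2
4,2,2,2,2,2,2,2,2
3,3,3,3,3,3,2
3,3,3,3,2,2,2,2
3,3,2,2,2,2,2,2,2
2,2,2,2,2,2,2,2,2,2
That's 23 in total.

23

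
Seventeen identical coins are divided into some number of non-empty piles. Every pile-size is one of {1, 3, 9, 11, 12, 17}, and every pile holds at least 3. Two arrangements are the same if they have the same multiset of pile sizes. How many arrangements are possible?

2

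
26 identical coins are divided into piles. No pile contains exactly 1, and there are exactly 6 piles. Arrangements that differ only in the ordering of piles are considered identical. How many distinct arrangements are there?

Counting exhaustively, 90 partitions satisfy the conditions.

90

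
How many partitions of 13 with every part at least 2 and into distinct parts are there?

10

Listing the qualifying partitions of 13:
13
2 + 11
3 + 10
4 + 9
5 + 8
2 + 3 + 8
6 + 7
2 + 4 + 7
2 + 5 + 6
3 + 4 + 6
That's 10 in total.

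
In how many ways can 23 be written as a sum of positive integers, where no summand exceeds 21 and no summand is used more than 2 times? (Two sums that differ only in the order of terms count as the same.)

353

A full systematic count gives 353.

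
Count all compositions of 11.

Each of the 10 gaps between 11 units is either a break or not: 2^10 = 1024.

1024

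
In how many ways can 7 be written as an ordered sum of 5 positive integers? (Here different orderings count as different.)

15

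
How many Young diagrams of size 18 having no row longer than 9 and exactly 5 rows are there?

45

A partial list (first 12 by largest part):
9,6,1,1,1
9,5,2,1,1
9,4,3,1,1
9,4,2,2,1
9,3,3,2,1
9,3,2,2,2
8,7,1,1,1
8,6,2,1,1
8,5,3,1,1
8,5,2,2,1
8,4,4,1,1
8,4,3,2,1
…and 33 more, for 45 total.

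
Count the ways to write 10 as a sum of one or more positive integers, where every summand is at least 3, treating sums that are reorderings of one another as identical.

5

Listing the qualifying partitions of 10:
10
7, 3
6, 4
5, 5
4, 3, 3
That's 5 in total.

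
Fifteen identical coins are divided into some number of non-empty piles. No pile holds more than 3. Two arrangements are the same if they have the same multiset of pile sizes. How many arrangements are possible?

27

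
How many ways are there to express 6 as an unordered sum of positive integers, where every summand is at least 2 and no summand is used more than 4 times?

4

They are:
6
2,4
3,3
2,2,2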